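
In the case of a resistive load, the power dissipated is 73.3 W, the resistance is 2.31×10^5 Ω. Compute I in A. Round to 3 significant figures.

Solving P = I²R for I: I = √(P/R).
P = 73.3 W; R = 2.31×10^5 Ω.
I = 0.01781 A

0.0178 A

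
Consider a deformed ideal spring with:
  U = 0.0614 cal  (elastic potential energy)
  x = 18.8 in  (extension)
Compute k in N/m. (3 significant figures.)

2.25 N/m

Solving U = ½k·x² for k: k = 2U/x².
U = 0.0614 cal = 0.2569 J; x = 18.8 in = 0.4775 m.
k = 2.253 N/m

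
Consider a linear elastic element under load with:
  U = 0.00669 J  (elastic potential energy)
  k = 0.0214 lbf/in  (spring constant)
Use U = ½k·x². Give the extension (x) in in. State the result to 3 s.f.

Solving U = ½k·x² for x: x = √(2U/k).
U = 0.00669 J; k = 0.0214 lbf/in = 3.748 N/m.
x = 0.05975 m
0.05975 m × (1 in / 0.02540 m) = 2.352 in

2.35 in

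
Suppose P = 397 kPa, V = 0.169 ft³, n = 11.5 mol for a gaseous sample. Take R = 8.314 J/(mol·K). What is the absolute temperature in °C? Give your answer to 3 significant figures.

-253 °C

Rearranging: T = PV/(nR).
P = 397 kPa = 3.970×10^5 Pa; V = 0.169 ft³ = 0.004786 m³; n = 11.5 mol; R = 8.314 J/(mol·K).
T = 19.87 K
19.87 K − 273.15 = -253.3 °C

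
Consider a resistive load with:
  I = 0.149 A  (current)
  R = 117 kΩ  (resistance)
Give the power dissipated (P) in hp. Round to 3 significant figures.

3.48 hp

P is given directly by: P = I²R.
I = 0.149 A; R = 117 kΩ = 1.170×10^5 Ω.
P = 2598 W  (the unit combination reduces to kg·m²/s³ = W)
2598 W × (1 hp / 745.7 W) = 3.483 hp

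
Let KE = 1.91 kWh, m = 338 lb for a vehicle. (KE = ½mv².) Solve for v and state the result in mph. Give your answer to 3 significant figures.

670 mph

Rearranging KE = ½mv² for v: v = √(2·KE/m).
KE = 1.91 kWh = 6.876×10^6 J; m = 338 lb = 153.3 kg.
v = 299.5 m/s
299.5 m/s × (1 mph / 0.4470 m/s) = 670.0 mph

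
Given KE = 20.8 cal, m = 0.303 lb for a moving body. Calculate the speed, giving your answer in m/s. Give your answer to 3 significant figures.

35.6 m/s

Solving KE = ½mv² for v: v = √(2·KE/m).
KE = 20.8 cal = 87.03 J; m = 0.303 lb = 0.1374 kg.
v = 35.59 m/s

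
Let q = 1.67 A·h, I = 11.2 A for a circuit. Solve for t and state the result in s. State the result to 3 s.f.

Rearranging q = I·t for t: t = q/I.
q = 1.67 A·h = 6012 C; I = 11.2 A.
t = 536.8 s

537 s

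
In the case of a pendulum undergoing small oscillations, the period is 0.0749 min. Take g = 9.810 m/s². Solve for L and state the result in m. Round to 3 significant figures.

5.02 m

Solving T = 2π√(L/g) for L: L = g·(T/2π)².
T = 0.0749 min = 4.494 s; g = 9.810 m/s².
L = 5.019 m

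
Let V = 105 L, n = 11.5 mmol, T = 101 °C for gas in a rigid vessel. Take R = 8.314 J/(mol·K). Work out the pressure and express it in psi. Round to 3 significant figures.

P is given directly by: P = nRT/V.
V = 105 L = 0.1050 m³; n = 11.5 mmol = 0.01150 mol; T = 101 °C = 374.1 K; R = 8.314 J/(mol·K).
P = 340.7 Pa
340.7 Pa × (1 psi / 6895 Pa) = 0.04941 psi

0.0494 psi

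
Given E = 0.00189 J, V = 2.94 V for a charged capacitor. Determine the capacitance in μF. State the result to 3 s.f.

Rearranging: C = 2E/V².
E = 0.00189 J; V = 2.94 V.
C = 4.373×10^-4 F
4.373×10^-4 F × (1 μF / 1.000×10^-6 F) = 437.3 μF

437 μF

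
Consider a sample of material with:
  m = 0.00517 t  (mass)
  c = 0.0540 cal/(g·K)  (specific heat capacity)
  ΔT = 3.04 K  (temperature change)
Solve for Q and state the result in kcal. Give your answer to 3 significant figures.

Q is given directly by: Q = mcΔT.
m = 0.00517 t = 5.170 kg; c = 0.0540 cal/(g·K) = 225.9 J/(kg·K); ΔT = 3.04 K.
Q = 3551 J  (the unit combination reduces to kg·m²/s² = J)
3551 J × (1 kcal / 4184 J) = 0.8487 kcal

0.849 kcal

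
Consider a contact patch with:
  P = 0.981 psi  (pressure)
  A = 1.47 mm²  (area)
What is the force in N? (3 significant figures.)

0.00994 N

Rearranging P = F/A for F: F = P·A.
P = 0.981 psi = 6764 Pa; A = 1.47 mm² = 1.470×10^-6 m².
F = 0.009943 N  (the unit combination reduces to kg·m/s² = N)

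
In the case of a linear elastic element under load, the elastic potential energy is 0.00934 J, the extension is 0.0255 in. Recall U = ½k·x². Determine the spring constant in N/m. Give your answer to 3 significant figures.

Rearranging: k = 2U/x².
U = 0.00934 J; x = 0.0255 in = 6.477×10^-4 m.
k = 44528 N/m

44500 N/m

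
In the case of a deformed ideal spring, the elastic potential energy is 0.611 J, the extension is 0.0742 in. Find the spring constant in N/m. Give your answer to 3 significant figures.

Rearranging U = ½k·x² for k: k = 2U/x².
U = 0.611 J; x = 0.0742 in = 0.001885 m.
k = 3.440×10^5 N/m

3.44×10^5 N/m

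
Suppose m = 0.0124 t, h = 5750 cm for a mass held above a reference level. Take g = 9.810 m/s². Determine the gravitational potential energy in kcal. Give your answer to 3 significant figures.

1.67 kcal

PE is given directly by: PE = mgh.
m = 0.0124 t = 12.40 kg; h = 5750 cm = 57.50 m; g = 9.810 m/s².
PE = 6995 J
6995 J × (1 kcal / 4184 J) = 1.672 kcal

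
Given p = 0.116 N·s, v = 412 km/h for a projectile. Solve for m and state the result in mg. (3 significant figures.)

1010 mg

Rearranging: m = p/v.
p = 0.116 N·s = 0.1160 kg·m/s; v = 412 km/h = 114.4 m/s.
m = 0.001014 kg
0.001014 kg × (1 mg / 1.000×10^-6 kg) = 1014 mg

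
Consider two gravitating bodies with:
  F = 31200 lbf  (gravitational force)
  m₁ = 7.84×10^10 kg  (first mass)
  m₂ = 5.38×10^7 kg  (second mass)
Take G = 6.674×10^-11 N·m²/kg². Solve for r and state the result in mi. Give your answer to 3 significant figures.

0.0280 mi

From Newton's law of gravitation: r = √(G·m₁m₂/F).
F = 31200 lbf = 1.388×10^5 N; m₁ = 7.84×10^10 kg; m₂ = 5.38×10^7 kg; G = 6.674×10^-11 N·m²/kg².
r = 45.04 m
45.04 m × (1 mi / 1609 m) = 0.02798 mi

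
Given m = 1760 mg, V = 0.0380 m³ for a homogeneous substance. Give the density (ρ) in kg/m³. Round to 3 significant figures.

ρ is given directly by: ρ = m/V.
m = 1760 mg = 0.001760 kg; V = 0.0380 m³.
ρ = 0.04632 kg/m³

0.0463 kg/m³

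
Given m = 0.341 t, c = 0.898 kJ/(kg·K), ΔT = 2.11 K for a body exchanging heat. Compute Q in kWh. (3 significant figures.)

0.179 kWh

Q is given directly by: Q = mcΔT.
m = 0.341 t = 341.0 kg; c = 0.898 kJ/(kg·K) = 898.0 J/(kg·K); ΔT = 2.11 K.
Q = 6.461×10^5 J
6.461×10^5 J × (1 kWh / 3.600×10^6 J) = 0.1795 kWh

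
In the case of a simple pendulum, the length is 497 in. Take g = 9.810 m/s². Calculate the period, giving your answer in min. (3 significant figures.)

Directly: T = 2π√(L/g).
L = 497 in = 12.62 m; g = 9.810 m/s².
T = 7.128 s
7.128 s × (1 min / 60.00 s) = 0.1188 min

0.119 min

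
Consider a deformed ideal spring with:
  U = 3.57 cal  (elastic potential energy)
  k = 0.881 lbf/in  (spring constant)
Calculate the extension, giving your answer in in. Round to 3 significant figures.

17.3 in

Rearranging: x = √(2U/k).
U = 3.57 cal = 14.94 J; k = 0.881 lbf/in = 154.3 N/m.
x = 0.4400 m
0.4400 m × (1 in / 0.02540 m) = 17.32 in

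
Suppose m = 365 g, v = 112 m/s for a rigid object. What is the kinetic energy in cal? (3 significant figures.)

547 cal

Directly: KE = ½mv².
m = 365 g = 0.3650 kg; v = 112 m/s.
KE = 2289 J
2289 J × (1 cal / 4.184 J) = 547.2 cal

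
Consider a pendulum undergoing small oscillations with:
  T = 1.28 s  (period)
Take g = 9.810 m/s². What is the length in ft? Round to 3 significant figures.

1.34 ft

Solving T = 2π√(L/g) for L: L = g·(T/2π)².
T = 1.28 s; g = 9.810 m/s².
L = 0.4071 m
0.4071 m × (1 ft / 0.3048 m) = 1.336 ft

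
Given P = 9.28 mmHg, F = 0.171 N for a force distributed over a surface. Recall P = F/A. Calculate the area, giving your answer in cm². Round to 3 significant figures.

Rearranging: A = F/P.
P = 9.28 mmHg = 1237 Pa; F = 0.171 N.
A = 1.382×10^-4 m²
1.382×10^-4 m² × (1 cm² / 1.000×10^-4 m²) = 1.382 cm²

1.38 cm²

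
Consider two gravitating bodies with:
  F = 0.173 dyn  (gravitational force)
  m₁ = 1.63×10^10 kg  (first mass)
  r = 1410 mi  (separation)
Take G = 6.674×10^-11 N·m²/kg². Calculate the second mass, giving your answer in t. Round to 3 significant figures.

8190 t

From Newton's law of gravitation: m₂ = F·r²/(G·m₁).
F = 0.173 dyn = 1.730×10^-6 N; m₁ = 1.63×10^10 kg; r = 1410 mi = 2.269×10^6 m; G = 6.674×10^-11 N·m²/kg².
m₂ = 8.189×10^6 kg
8.189×10^6 kg × (1 t / 1000 kg) = 8189 t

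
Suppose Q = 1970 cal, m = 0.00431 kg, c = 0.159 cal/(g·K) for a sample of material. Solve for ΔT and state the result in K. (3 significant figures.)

2870 K

Rearranging Q = m·c·ΔT for ΔT: ΔT = Q/(m·c).
Q = 1970 cal = 8242 J; m = 0.00431 kg; c = 0.159 cal/(g·K) = 665.3 J/(kg·K).
ΔT = 2875 K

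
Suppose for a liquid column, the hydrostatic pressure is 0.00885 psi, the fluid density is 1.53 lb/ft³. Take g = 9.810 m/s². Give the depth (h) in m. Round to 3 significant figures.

0.254 m

Rearranging P = ρ·g·h for h: h = P/(ρ·g).
P = 0.00885 psi = 61.02 Pa; ρ = 1.53 lb/ft³ = 24.51 kg/m³; g = 9.810 m/s².
h = 0.2538 m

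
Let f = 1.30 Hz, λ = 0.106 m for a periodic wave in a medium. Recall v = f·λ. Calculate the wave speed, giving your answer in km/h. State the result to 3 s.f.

Directly: v = fλ.
f = 1.30 Hz; λ = 0.106 m.
v = 0.1378 m/s
0.1378 m/s × (1 km/h / 0.2778 m/s) = 0.4961 km/h

0.496 km/h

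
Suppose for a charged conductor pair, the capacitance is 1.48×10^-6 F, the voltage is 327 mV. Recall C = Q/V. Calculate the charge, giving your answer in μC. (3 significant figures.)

Rearranging: Q = CV.
C = 1.48×10^-6 F; V = 327 mV = 0.3270 V.
Q = 4.840×10^-7 C
4.840×10^-7 C × (1 μC / 1.000×10^-6 C) = 0.4840 μC

0.484 μC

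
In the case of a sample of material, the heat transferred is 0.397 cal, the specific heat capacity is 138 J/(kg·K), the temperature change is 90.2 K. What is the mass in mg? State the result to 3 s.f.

133 mg

Rearranging: m = Q/(c·ΔT).
Q = 0.397 cal = 1.661 J; c = 138 J/(kg·K); ΔT = 90.2 K.
m = 1.334×10^-4 kg
1.334×10^-4 kg × (1 mg / 1.000×10^-6 kg) = 133.4 mg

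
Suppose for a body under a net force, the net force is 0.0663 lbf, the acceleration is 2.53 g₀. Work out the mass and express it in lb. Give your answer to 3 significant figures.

0.0262 lb

From Newton's second law: m = F/a.
F = 0.0663 lbf = 0.2949 N; a = 2.53 g₀ = 24.81 m/s².
m = 0.01189 kg
0.01189 kg × (1 lb / 0.4536 kg) = 0.02621 lb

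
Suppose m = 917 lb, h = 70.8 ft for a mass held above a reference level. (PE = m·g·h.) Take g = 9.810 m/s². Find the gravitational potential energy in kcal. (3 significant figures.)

Directly: PE = mgh.
m = 917 lb = 415.9 kg; h = 70.8 ft = 21.58 m; g = 9.810 m/s².
PE = 88055 J  (the unit combination reduces to kg·m²/s² = J)
88055 J × (1 kcal / 4184 J) = 21.05 kcal

21.0 kcal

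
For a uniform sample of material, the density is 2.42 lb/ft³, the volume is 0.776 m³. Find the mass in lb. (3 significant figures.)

66.3 lb

Solving ρ = m/V for m: m = ρV.
ρ = 2.42 lb/ft³ = 38.76 kg/m³; V = 0.776 m³.
m = 30.08 kg
30.08 kg × (1 lb / 0.4536 kg) = 66.32 lb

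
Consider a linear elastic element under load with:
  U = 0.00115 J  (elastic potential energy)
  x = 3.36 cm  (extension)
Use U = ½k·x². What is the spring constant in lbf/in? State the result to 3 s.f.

Solving U = ½k·x² for k: k = 2U/x².
U = 0.00115 J; x = 3.36 cm = 0.03360 m.
k = 2.037 N/m
2.037 N/m × (1 lbf/in / 175.1 N/m) = 0.01163 lbf/in

0.0116 lbf/in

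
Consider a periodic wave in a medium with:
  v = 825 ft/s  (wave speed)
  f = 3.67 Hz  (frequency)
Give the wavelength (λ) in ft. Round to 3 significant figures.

225 ft

Solving v = f·λ for λ: λ = v/f.
v = 825 ft/s = 251.5 m/s; f = 3.67 Hz.
λ = 68.52 m
68.52 m × (1 ft / 0.3048 m) = 224.8 ft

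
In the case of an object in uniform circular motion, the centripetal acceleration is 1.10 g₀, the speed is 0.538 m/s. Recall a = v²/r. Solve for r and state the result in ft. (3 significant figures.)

0.0880 ft

Rearranging a = v²/r for r: r = v²/a.
a = 1.10 g₀ = 10.79 m/s²; v = 0.538 m/s.
r = 0.02683 m
0.02683 m × (1 ft / 0.3048 m) = 0.08803 ft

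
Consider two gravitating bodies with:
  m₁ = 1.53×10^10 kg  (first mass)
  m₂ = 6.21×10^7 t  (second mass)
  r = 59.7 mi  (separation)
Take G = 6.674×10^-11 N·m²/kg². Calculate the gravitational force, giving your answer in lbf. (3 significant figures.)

F is given directly by: F = Gm₁m₂/r².
m₁ = 1.53×10^10 kg; m₂ = 6.21×10^7 t = 6.210×10^10 kg; r = 59.7 mi = 96078 m; G = 6.674×10^-11 N·m²/kg².
F = 6.869 N  (the unit combination reduces to kg·m/s² = N)
6.869 N × (1 lbf / 4.448 N) = 1.544 lbf

1.54 lbf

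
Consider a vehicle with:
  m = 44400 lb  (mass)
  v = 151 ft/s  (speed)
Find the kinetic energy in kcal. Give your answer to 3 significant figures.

5100 kcal

Directly: KE = ½mv².
m = 44400 lb = 20140 kg; v = 151 ft/s = 46.02 m/s.
KE = 2.133×10^7 J  (the unit combination reduces to kg·m²/s² = J)
2.133×10^7 J × (1 kcal / 4184 J) = 5098 kcal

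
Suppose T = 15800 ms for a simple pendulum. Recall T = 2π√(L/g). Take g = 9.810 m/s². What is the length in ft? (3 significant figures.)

Rearranging T = 2π√(L/g) for L: L = g·(T/2π)².
T = 15800 ms = 15.80 s; g = 9.810 m/s².
L = 62.03 m
62.03 m × (1 ft / 0.3048 m) = 203.5 ft

204 ft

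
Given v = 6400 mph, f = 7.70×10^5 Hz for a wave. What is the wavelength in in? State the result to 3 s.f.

0.146 in

Solving v = f·λ for λ: λ = v/f.
v = 6400 mph = 2861 m/s; f = 7.70×10^5 Hz.
λ = 0.003716 m
0.003716 m × (1 in / 0.02540 m) = 0.1463 in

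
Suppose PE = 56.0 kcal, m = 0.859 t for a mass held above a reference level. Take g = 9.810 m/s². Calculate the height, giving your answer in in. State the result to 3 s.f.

Rearranging PE = m·g·h for h: h = PE/(m·g).
PE = 56.0 kcal = 2.343×10^5 J; m = 0.859 t = 859.0 kg; g = 9.810 m/s².
h = 27.80 m
27.80 m × (1 in / 0.02540 m) = 1095 in

1090 in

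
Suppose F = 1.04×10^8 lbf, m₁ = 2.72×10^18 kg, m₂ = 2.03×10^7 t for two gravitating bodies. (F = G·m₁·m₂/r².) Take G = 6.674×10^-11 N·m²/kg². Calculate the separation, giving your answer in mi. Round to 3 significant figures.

55.5 mi

From Newton's law of gravitation: r = √(G·m₁m₂/F).
F = 1.04×10^8 lbf = 4.626×10^8 N; m₁ = 2.72×10^18 kg; m₂ = 2.03×10^7 t = 2.030×10^10 kg; G = 6.674×10^-11 N·m²/kg².
r = 89252 m
89252 m × (1 mi / 1609 m) = 55.46 mi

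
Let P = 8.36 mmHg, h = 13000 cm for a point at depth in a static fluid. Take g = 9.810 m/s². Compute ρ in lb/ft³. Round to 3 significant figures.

0.0546 lb/ft³

Solving P = ρ·g·h for ρ: ρ = P/(g·h).
P = 8.36 mmHg = 1115 Pa; h = 13000 cm = 130.0 m; g = 9.810 m/s².
ρ = 0.8740 kg/m³
0.8740 kg/m³ × (1 lb/ft³ / 16.02 kg/m³) = 0.05456 lb/ft³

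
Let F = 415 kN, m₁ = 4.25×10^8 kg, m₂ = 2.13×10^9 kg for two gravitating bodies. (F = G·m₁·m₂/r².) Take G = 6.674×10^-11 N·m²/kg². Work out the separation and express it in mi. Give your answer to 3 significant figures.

0.00750 mi

From Newton's law of gravitation: r = √(G·m₁m₂/F).
F = 415 kN = 4.150×10^5 N; m₁ = 4.25×10^8 kg; m₂ = 2.13×10^9 kg; G = 6.674×10^-11 N·m²/kg².
r = 12.07 m
12.07 m × (1 mi / 1609 m) = 0.007497 mi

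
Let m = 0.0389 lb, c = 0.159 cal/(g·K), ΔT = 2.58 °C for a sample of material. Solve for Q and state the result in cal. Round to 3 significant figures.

Directly: Q = mcΔT.
m = 0.0389 lb = 0.01764 kg; c = 0.159 cal/(g·K) = 665.3 J/(kg·K); ΔT = 2.58 °C = 2.580 K.
Q = 30.28 J
30.28 J × (1 cal / 4.184 J) = 7.238 cal

7.24 cal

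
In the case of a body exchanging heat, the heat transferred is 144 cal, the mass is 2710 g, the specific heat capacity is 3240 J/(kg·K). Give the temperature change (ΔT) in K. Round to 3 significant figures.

0.0686 K

Rearranging: ΔT = Q/(m·c).
Q = 144 cal = 602.5 J; m = 2710 g = 2.710 kg; c = 3240 J/(kg·K).
ΔT = 0.06862 K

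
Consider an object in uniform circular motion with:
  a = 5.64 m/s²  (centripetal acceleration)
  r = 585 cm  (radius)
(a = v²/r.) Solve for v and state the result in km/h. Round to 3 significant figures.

20.7 km/h

Solving a = v²/r for v: v = √(a·r).
a = 5.64 m/s²; r = 585 cm = 5.850 m.
v = 5.744 m/s
5.744 m/s × (1 km/h / 0.2778 m/s) = 20.68 km/h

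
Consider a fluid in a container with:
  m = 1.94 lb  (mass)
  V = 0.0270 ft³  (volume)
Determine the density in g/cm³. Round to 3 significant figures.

1.15 g/cm³

ρ is given directly by: ρ = m/V.
m = 1.94 lb = 0.8800 kg; V = 0.0270 ft³ = 7.646×10^-4 m³.
ρ = 1151 kg/m³
1151 kg/m³ × (1 g/cm³ / 1000 kg/m³) = 1.151 g/cm³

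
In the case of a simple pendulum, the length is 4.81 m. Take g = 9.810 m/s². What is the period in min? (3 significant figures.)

Directly: T = 2π√(L/g).
L = 4.81 m; g = 9.810 m/s².
T = 4.400 s
4.400 s × (1 min / 60.00 s) = 0.07333 min

0.0733 min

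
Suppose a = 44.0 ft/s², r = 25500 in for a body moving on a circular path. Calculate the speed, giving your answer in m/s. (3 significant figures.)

93.2 m/s

Solving a = v²/r for v: v = √(a·r).
a = 44.0 ft/s² = 13.41 m/s²; r = 25500 in = 647.7 m.
v = 93.20 m/s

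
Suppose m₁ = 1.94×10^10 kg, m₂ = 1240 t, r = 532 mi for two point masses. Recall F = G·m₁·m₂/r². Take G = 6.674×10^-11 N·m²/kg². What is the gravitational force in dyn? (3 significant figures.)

0.219 dyn

From Newton's law of gravitation: F = Gm₁m₂/r².
m₁ = 1.94×10^10 kg; m₂ = 1240 t = 1.240×10^6 kg; r = 532 mi = 8.562×10^5 m; G = 6.674×10^-11 N·m²/kg².
F = 2.190×10^-6 N
2.190×10^-6 N × (1 dyn / 1.000×10^-5 N) = 0.2190 dyn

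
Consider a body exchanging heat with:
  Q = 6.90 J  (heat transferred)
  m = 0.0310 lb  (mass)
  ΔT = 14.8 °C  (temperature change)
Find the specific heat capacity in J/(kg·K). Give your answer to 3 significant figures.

33.2 J/(kg·K)

Solving Q = m·c·ΔT for c: c = Q/(m·ΔT).
Q = 6.90 J; m = 0.0310 lb = 0.01406 kg; ΔT = 14.8 °C = 14.80 K.
c = 33.16 J/(kg·K)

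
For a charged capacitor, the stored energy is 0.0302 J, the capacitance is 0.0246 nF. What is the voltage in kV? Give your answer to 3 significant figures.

Rearranging: V = √(2E/C).
E = 0.0302 J; C = 0.0246 nF = 2.460×10^-11 F.
V = 49551 V  (the unit combination reduces to kg·m²/(A·s³) = V)
49551 V × (1 kV / 1000 V) = 49.55 kV

49.6 kV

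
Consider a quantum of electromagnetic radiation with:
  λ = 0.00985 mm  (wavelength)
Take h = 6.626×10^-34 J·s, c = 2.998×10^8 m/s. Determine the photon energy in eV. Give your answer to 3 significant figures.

Directly: E = hc/λ.
λ = 0.00985 mm = 9.850×10^-6 m; h = 6.626×10^-34 J·s; c = 2.998×10^8 m/s.
E = 2.017×10^-20 J  (the unit combination reduces to kg·m²/s² = J)
2.017×10^-20 J × (1 eV / 1.602×10^-19 J) = 0.1259 eV

0.126 eV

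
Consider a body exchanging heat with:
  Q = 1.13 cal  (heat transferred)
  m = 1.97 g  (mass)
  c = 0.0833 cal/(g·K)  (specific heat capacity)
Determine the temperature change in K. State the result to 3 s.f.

6.89 K

Rearranging: ΔT = Q/(m·c).
Q = 1.13 cal = 4.728 J; m = 1.97 g = 0.001970 kg; c = 0.0833 cal/(g·K) = 348.5 J/(kg·K).
ΔT = 6.886 K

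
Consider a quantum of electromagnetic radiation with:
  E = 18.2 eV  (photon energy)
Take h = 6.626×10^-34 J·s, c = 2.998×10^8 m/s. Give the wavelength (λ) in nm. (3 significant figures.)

Solving E = h·c/λ for λ: λ = hc/E.
E = 18.2 eV = 2.916×10^-18 J; h = 6.626×10^-34 J·s; c = 2.998×10^8 m/s.
λ = 6.812×10^-8 m
6.812×10^-8 m × (1 nm / 1.000×10^-9 m) = 68.12 nm

68.1 nm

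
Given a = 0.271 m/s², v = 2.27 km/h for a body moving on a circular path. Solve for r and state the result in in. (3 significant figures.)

57.8 in

Solving a = v²/r for r: r = v²/a.
a = 0.271 m/s²; v = 2.27 km/h = 0.6306 m/s.
r = 1.467 m
1.467 m × (1 in / 0.02540 m) = 57.76 in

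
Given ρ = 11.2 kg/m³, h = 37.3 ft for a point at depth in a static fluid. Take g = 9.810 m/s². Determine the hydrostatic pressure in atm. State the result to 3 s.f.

0.0123 atm

Directly: P = ρgh.
ρ = 11.2 kg/m³; h = 37.3 ft = 11.37 m; g = 9.810 m/s².
P = 1249 Pa  (the unit combination reduces to kg/(m·s²) = Pa)
1249 Pa × (1 atm / 1.013×10^5 Pa) = 0.01233 atm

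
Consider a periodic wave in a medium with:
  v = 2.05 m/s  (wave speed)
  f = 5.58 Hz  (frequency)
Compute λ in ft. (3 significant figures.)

1.21 ft

Rearranging v = f·λ for λ: λ = v/f.
v = 2.05 m/s; f = 5.58 Hz.
λ = 0.3674 m
0.3674 m × (1 ft / 0.3048 m) = 1.205 ft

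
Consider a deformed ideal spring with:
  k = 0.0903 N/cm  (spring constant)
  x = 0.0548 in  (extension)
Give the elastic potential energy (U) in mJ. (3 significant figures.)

0.00875 mJ

Directly: U = ½kx².
k = 0.0903 N/cm = 9.030 N/m; x = 0.0548 in = 0.001392 m.
U = 8.748×10^-6 J
8.748×10^-6 J × (1 mJ / 0.001000 J) = 0.008748 mJ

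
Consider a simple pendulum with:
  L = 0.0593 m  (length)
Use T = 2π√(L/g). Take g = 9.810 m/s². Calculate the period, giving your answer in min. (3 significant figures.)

T is given directly by: T = 2π√(L/g).
L = 0.0593 m; g = 9.810 m/s².
T = 0.4885 s
0.4885 s × (1 min / 60.00 s) = 0.008142 min

0.00814 min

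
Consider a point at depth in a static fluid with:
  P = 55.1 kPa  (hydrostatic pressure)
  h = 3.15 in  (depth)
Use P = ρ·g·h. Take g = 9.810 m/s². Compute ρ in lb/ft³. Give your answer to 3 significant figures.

Solving P = ρ·g·h for ρ: ρ = P/(g·h).
P = 55.1 kPa = 55100 Pa; h = 3.15 in = 0.08001 m; g = 9.810 m/s².
ρ = 70200 kg/m³
70200 kg/m³ × (1 lb/ft³ / 16.02 kg/m³) = 4382 lb/ft³

4380 lb/ft³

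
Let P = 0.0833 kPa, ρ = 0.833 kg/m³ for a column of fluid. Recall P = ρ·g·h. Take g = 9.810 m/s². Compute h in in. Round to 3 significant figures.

401 in

Rearranging: h = P/(ρ·g).
P = 0.0833 kPa = 83.30 Pa; ρ = 0.833 kg/m³; g = 9.810 m/s².
h = 10.19 m
10.19 m × (1 in / 0.02540 m) = 401.3 in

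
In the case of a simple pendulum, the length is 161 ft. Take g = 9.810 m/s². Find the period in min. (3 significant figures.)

0.234 min

T is given directly by: T = 2π√(L/g).
L = 161 ft = 49.07 m; g = 9.810 m/s².
T = 14.05 s
14.05 s × (1 min / 60.00 s) = 0.2342 min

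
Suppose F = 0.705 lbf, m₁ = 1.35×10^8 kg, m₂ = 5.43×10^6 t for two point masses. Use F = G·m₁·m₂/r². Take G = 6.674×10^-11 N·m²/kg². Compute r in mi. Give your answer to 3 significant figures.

From Newton's law of gravitation: r = √(G·m₁m₂/F).
F = 0.705 lbf = 3.136 N; m₁ = 1.35×10^8 kg; m₂ = 5.43×10^6 t = 5.430×10^9 kg; G = 6.674×10^-11 N·m²/kg².
r = 3950 m
3950 m × (1 mi / 1609 m) = 2.454 mi

2.45 mi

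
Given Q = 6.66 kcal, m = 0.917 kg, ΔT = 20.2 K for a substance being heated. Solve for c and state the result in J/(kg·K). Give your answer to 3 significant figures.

Rearranging Q = m·c·ΔT for c: c = Q/(m·ΔT).
Q = 6.66 kcal = 27865 J; m = 0.917 kg; ΔT = 20.2 K.
c = 1504 J/(kg·K)

1500 J/(kg·K)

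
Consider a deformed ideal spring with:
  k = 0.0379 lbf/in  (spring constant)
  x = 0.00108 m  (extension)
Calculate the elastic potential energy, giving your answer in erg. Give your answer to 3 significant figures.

U is given directly by: U = ½kx².
k = 0.0379 lbf/in = 6.637 N/m; x = 0.00108 m.
U = 3.871×10^-6 J  (the unit combination reduces to kg·m²/s² = J)
3.871×10^-6 J × (1 erg / 1.000×10^-7 J) = 38.71 erg

38.7 erg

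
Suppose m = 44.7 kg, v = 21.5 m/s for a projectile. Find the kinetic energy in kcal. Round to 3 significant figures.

KE is given directly by: KE = ½mv².
m = 44.7 kg; v = 21.5 m/s.
KE = 10331 J  (the unit combination reduces to kg·m²/s² = J)
10331 J × (1 kcal / 4184 J) = 2.469 kcal

2.47 kcal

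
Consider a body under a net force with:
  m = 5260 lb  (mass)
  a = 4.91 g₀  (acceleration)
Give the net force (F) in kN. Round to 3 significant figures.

From Newton's second law: F = m·a.
m = 5260 lb = 2386 kg; a = 4.91 g₀ = 48.15 m/s².
F = 1.149×10^5 N
1.149×10^5 N × (1 kN / 1000 N) = 114.9 kN

115 kN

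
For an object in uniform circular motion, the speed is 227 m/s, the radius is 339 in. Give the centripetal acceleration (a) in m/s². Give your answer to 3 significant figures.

a is given directly by: a = v²/r.
v = 227 m/s; r = 339 in = 8.611 m.
a = 5984 m/s²

5980 m/s²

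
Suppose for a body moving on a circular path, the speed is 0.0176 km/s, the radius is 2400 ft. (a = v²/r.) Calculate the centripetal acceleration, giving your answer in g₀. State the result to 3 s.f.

0.0432 g₀

a is given directly by: a = v²/r.
v = 0.0176 km/s = 17.60 m/s; r = 2400 ft = 731.5 m.
a = 0.4234 m/s²
0.4234 m/s² × (1 g₀ / 9.807 m/s²) = 0.04318 g₀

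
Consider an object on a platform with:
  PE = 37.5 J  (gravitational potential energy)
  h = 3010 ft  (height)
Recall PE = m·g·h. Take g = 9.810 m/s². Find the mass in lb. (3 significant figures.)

Solving PE = m·g·h for m: m = PE/(g·h).
PE = 37.5 J; h = 3010 ft = 917.4 m; g = 9.810 m/s².
m = 0.004167 kg
0.004167 kg × (1 lb / 0.4536 kg) = 0.009186 lb

0.00919 lb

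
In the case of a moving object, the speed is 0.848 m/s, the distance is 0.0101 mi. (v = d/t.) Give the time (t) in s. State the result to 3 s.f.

Rearranging v = d/t for t: t = d/v.
v = 0.848 m/s; d = 0.0101 mi = 16.25 m.
t = 19.17 s

19.2 s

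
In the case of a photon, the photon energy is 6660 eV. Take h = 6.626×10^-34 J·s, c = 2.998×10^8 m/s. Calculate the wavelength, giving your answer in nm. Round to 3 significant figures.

Solving E = h·c/λ for λ: λ = hc/E.
E = 6660 eV = 1.067×10^-15 J; h = 6.626×10^-34 J·s; c = 2.998×10^8 m/s.
λ = 1.862×10^-10 m
1.862×10^-10 m × (1 nm / 1.000×10^-9 m) = 0.1862 nm

0.186 nm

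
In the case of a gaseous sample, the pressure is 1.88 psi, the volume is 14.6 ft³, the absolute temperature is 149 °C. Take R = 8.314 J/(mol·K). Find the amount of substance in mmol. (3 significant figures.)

Solving PV = nRT for n: n = PV/(RT).
P = 1.88 psi = 12962 Pa; V = 14.6 ft³ = 0.4134 m³; T = 149 °C = 422.1 K; R = 8.314 J/(mol·K).
n = 1.527 mol
1.527 mol × (1 mmol / 0.001000 mol) = 1527 mmol

1530 mmol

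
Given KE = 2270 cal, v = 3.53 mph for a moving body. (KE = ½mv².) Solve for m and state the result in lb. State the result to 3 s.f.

Rearranging: m = 2·KE/v².
KE = 2270 cal = 9498 J; v = 3.53 mph = 1.578 m/s.
m = 7628 kg
7628 kg × (1 lb / 0.4536 kg) = 16817 lb

16800 lb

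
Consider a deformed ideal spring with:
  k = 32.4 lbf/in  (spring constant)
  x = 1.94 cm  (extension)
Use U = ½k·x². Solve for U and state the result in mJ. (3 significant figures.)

U is given directly by: U = ½kx².
k = 32.4 lbf/in = 5674 N/m; x = 1.94 cm = 0.01940 m.
U = 1.068 J  (the unit combination reduces to kg·m²/s² = J)
1.068 J × (1 mJ / 0.001000 J) = 1068 mJ

1070 mJ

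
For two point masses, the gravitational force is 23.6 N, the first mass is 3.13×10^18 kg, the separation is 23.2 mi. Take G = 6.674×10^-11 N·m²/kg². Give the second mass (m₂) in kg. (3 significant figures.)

From Newton's law of gravitation: m₂ = F·r²/(G·m₁).
F = 23.6 N; m₁ = 3.13×10^18 kg; r = 23.2 mi = 37337 m; G = 6.674×10^-11 N·m²/kg².
m₂ = 157.5 kg

157 kg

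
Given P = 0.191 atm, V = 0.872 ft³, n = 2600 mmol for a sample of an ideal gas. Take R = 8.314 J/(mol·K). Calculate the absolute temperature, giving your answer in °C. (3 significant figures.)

-251 °C

From the ideal-gas law: T = PV/(nR).
P = 0.191 atm = 19353 Pa; V = 0.872 ft³ = 0.02469 m³; n = 2600 mmol = 2.600 mol; R = 8.314 J/(mol·K).
T = 22.11 K
22.11 K − 273.15 = -251.0 °C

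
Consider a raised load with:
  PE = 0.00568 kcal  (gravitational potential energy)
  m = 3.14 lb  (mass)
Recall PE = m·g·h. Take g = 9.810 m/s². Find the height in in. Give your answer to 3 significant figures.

Rearranging PE = m·g·h for h: h = PE/(m·g).
PE = 0.00568 kcal = 23.77 J; m = 3.14 lb = 1.424 kg; g = 9.810 m/s².
h = 1.701 m
1.701 m × (1 in / 0.02540 m) = 66.96 in

67.0 in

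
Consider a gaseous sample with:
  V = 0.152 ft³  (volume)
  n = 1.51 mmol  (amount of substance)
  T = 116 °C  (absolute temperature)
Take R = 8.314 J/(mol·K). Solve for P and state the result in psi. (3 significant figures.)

From the ideal-gas law: P = nRT/V.
V = 0.152 ft³ = 0.004304 m³; n = 1.51 mmol = 0.001510 mol; T = 116 °C = 389.1 K; R = 8.314 J/(mol·K).
P = 1135 Pa
1135 Pa × (1 psi / 6895 Pa) = 0.1646 psi

0.165 psi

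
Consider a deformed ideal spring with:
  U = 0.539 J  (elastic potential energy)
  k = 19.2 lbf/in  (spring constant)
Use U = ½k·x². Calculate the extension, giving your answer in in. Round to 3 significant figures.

Solving U = ½k·x² for x: x = √(2U/k).
U = 0.539 J; k = 19.2 lbf/in = 3362 N/m.
x = 0.01791 m
0.01791 m × (1 in / 0.02540 m) = 0.7049 in

0.705 in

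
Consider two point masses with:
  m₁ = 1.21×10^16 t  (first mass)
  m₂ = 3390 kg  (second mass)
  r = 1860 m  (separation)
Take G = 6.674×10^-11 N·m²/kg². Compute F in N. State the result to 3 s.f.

7.91×10^5 N

From Newton's law of gravitation: F = Gm₁m₂/r².
m₁ = 1.21×10^16 t = 1.210×10^19 kg; m₂ = 3390 kg; r = 1860 m; G = 6.674×10^-11 N·m²/kg².
F = 7.913×10^5 N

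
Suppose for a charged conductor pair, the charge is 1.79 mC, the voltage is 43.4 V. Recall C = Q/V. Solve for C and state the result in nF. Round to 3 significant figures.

41200 nF

C is given directly by: C = Q/V.
Q = 1.79 mC = 0.001790 C; V = 43.4 V.
C = 4.124×10^-5 F
4.124×10^-5 F × (1 nF / 1.000×10^-9 F) = 41244 nF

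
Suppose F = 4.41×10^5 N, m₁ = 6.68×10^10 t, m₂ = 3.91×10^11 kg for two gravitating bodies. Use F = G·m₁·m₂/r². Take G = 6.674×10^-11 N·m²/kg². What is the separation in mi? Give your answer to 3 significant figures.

From Newton's law of gravitation: r = √(G·m₁m₂/F).
F = 4.41×10^5 N; m₁ = 6.68×10^10 t = 6.680×10^13 kg; m₂ = 3.91×10^11 kg; G = 6.674×10^-11 N·m²/kg².
r = 62871 m
62871 m × (1 mi / 1609 m) = 39.07 mi

39.1 mi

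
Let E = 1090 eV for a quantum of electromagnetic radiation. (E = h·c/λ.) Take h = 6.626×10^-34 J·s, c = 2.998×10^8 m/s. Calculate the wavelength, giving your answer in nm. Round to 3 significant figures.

1.14 nm

Rearranging: λ = hc/E.
E = 1090 eV = 1.746×10^-16 J; h = 6.626×10^-34 J·s; c = 2.998×10^8 m/s.
λ = 1.137×10^-9 m
1.137×10^-9 m × (1 nm / 1.000×10^-9 m) = 1.137 nm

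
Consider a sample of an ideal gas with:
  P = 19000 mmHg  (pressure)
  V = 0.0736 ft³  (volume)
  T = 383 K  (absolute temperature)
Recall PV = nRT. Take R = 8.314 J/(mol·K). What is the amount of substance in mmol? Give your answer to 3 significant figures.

1660 mmol

From the ideal-gas law: n = PV/(RT).
P = 19000 mmHg = 2.533×10^6 Pa; V = 0.0736 ft³ = 0.002084 m³; T = 383 K; R = 8.314 J/(mol·K).
n = 1.658 mol
1.658 mol × (1 mmol / 0.001000 mol) = 1658 mmol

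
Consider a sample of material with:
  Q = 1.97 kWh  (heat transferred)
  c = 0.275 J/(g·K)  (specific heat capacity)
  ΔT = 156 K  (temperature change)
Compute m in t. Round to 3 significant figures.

Solving Q = m·c·ΔT for m: m = Q/(c·ΔT).
Q = 1.97 kWh = 7.092×10^6 J; c = 0.275 J/(g·K) = 275.0 J/(kg·K); ΔT = 156 K.
m = 165.3 kg
165.3 kg × (1 t / 1000 kg) = 0.1653 t

0.165 t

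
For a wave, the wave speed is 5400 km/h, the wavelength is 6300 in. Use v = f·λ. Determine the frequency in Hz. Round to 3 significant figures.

Rearranging: f = v/λ.
v = 5400 km/h = 1500 m/s; λ = 6300 in = 160.0 m.
f = 9.374 Hz

9.37 Hz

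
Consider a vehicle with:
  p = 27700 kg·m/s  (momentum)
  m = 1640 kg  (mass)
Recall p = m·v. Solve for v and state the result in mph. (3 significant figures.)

37.8 mph

Rearranging: v = p/m.
p = 27700 kg·m/s; m = 1640 kg.
v = 16.89 m/s
16.89 m/s × (1 mph / 0.4470 m/s) = 37.78 mph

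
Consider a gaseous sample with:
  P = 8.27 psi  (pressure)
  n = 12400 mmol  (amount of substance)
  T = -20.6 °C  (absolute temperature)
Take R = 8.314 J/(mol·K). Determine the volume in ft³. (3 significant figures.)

16.1 ft³

From the ideal-gas law: V = nRT/P.
P = 8.27 psi = 57020 Pa; n = 12400 mmol = 12.40 mol; T = -20.6 °C = 252.5 K; R = 8.314 J/(mol·K).
V = 0.4566 m³
0.4566 m³ × (1 ft³ / 0.02832 m³) = 16.13 ft³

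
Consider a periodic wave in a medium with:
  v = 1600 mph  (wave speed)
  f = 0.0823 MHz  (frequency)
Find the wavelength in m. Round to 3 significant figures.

Rearranging: λ = v/f.
v = 1600 mph = 715.3 m/s; f = 0.0823 MHz = 82300 Hz.
λ = 0.008691 m

0.00869 m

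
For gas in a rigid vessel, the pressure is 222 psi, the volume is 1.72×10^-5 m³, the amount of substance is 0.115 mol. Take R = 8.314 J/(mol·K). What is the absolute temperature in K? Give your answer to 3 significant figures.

27.5 K

Solving PV = nRT for T: T = PV/(nR).
P = 222 psi = 1.531×10^6 Pa; V = 1.72×10^-5 m³; n = 0.115 mol; R = 8.314 J/(mol·K).
T = 27.54 K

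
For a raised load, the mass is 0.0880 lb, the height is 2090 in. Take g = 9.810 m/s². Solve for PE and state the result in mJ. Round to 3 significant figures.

20800 mJ

Directly: PE = mgh.
m = 0.0880 lb = 0.03992 kg; h = 2090 in = 53.09 m; g = 9.810 m/s².
PE = 20.79 J  (the unit combination reduces to kg·m²/s² = J)
20.79 J × (1 mJ / 0.001000 J) = 20787 mJ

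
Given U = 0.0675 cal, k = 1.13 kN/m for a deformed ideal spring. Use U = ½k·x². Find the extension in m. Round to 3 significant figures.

Rearranging U = ½k·x² for x: x = √(2U/k).
U = 0.0675 cal = 0.2824 J; k = 1.13 kN/m = 1130 N/m.
x = 0.02236 m

0.0224 m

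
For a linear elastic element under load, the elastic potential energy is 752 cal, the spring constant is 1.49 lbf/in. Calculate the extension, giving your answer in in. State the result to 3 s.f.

193 in

Solving U = ½k·x² for x: x = √(2U/k).
U = 752 cal = 3146 J; k = 1.49 lbf/in = 260.9 N/m.
x = 4.911 m
4.911 m × (1 in / 0.02540 m) = 193.3 in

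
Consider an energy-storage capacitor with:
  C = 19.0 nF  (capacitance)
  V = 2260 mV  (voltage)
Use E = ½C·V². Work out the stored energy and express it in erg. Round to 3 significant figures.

0.485 erg

E is given directly by: E = ½CV².
C = 19.0 nF = 1.900×10^-8 F; V = 2260 mV = 2.260 V.
E = 4.852×10^-8 J
4.852×10^-8 J × (1 erg / 1.000×10^-7 J) = 0.4852 erg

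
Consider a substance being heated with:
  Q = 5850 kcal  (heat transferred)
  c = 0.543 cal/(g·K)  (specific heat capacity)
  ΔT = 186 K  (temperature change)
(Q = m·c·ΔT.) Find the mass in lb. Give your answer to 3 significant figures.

128 lb

Rearranging Q = m·c·ΔT for m: m = Q/(c·ΔT).
Q = 5850 kcal = 2.448×10^7 J; c = 0.543 cal/(g·K) = 2272 J/(kg·K); ΔT = 186 K.
m = 57.92 kg
57.92 kg × (1 lb / 0.4536 kg) = 127.7 lb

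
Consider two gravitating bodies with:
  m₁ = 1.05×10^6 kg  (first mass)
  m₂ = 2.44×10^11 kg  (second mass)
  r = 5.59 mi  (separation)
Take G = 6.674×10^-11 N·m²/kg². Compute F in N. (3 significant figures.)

0.211 N

F is given directly by: F = Gm₁m₂/r².
m₁ = 1.05×10^6 kg; m₂ = 2.44×10^11 kg; r = 5.59 mi = 8996 m; G = 6.674×10^-11 N·m²/kg².
F = 0.2113 N  (the unit combination reduces to kg·m/s² = N)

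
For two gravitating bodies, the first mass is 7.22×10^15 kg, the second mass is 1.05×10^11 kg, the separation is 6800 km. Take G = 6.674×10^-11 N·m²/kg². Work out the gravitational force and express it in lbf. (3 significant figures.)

F is given directly by: F = Gm₁m₂/r².
m₁ = 7.22×10^15 kg; m₂ = 1.05×10^11 kg; r = 6800 km = 6.800×10^6 m; G = 6.674×10^-11 N·m²/kg².
F = 1094 N
1094 N × (1 lbf / 4.448 N) = 246.0 lbf

246 lbf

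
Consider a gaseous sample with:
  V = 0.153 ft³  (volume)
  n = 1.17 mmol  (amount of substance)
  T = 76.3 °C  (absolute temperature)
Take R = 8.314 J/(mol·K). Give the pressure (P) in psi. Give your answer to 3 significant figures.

0.114 psi

P is given directly by: P = nRT/V.
V = 0.153 ft³ = 0.004332 m³; n = 1.17 mmol = 0.001170 mol; T = 76.3 °C = 349.4 K; R = 8.314 J/(mol·K).
P = 784.6 Pa
784.6 Pa × (1 psi / 6895 Pa) = 0.1138 psi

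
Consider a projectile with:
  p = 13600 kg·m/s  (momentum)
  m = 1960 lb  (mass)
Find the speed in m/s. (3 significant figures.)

Solving p = m·v for v: v = p/m.
p = 13600 kg·m/s; m = 1960 lb = 889.0 kg.
v = 15.30 m/s

15.3 m/s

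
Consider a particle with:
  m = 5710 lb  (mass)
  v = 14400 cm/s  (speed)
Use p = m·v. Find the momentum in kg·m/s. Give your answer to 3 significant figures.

3.73×10^5 kg·m/s

p is given directly by: p = mv.
m = 5710 lb = 2590 kg; v = 14400 cm/s = 144.0 m/s.
p = 3.730×10^5 kg·m/s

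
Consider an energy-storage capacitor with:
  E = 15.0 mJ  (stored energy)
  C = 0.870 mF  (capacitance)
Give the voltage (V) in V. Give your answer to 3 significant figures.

5.87 V

Rearranging E = ½C·V² for V: V = √(2E/C).
E = 15.0 mJ = 0.01500 J; C = 0.870 mF = 8.700×10^-4 F.
V = 5.872 V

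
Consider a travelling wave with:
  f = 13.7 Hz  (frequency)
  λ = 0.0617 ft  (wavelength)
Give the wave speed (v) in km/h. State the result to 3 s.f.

0.928 km/h

v is given directly by: v = fλ.
f = 13.7 Hz; λ = 0.0617 ft = 0.01881 m.
v = 0.2576 m/s
0.2576 m/s × (1 km/h / 0.2778 m/s) = 0.9275 km/h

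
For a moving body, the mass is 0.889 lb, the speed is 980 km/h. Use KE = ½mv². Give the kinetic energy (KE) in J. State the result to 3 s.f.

KE is given directly by: KE = ½mv².
m = 0.889 lb = 0.4032 kg; v = 980 km/h = 272.2 m/s.
KE = 14941 J

14900 J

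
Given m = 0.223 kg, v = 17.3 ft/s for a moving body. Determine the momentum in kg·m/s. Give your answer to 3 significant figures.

1.18 kg·m/s

Directly: p = mv.
m = 0.223 kg; v = 17.3 ft/s = 5.273 m/s.
p = 1.176 kg·m/s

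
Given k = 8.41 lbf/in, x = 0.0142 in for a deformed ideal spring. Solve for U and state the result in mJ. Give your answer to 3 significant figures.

Directly: U = ½kx².
k = 8.41 lbf/in = 1473 N/m; x = 0.0142 in = 3.607×10^-4 m.
U = 9.580×10^-5 J
9.580×10^-5 J × (1 mJ / 0.001000 J) = 0.09580 mJ

0.0958 mJ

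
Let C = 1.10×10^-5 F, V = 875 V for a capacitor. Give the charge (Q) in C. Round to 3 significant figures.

Rearranging: Q = CV.
C = 1.10×10^-5 F; V = 875 V.
Q = 0.009625 C

0.00962 C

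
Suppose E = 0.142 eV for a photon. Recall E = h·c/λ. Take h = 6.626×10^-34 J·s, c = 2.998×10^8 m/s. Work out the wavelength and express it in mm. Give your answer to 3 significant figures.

Rearranging E = h·c/λ for λ: λ = hc/E.
E = 0.142 eV = 2.275×10^-20 J; h = 6.626×10^-34 J·s; c = 2.998×10^8 m/s.
λ = 8.731×10^-6 m
8.731×10^-6 m × (1 mm / 0.001000 m) = 0.008731 mm

0.00873 mm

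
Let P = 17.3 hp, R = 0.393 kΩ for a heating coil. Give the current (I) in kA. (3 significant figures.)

0.00573 kA

Solving P = I²R for I: I = √(P/R).
P = 17.3 hp = 12901 W; R = 0.393 kΩ = 393.0 Ω.
I = 5.729 A
5.729 A × (1 kA / 1000 A) = 0.005729 kA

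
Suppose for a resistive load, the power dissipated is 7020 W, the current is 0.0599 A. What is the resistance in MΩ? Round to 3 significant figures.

Rearranging P = I²R for R: R = P/I².
P = 7020 W; I = 0.0599 A.
R = 1.957×10^6 Ω
1.957×10^6 Ω × (1 MΩ / 1.000×10^6 Ω) = 1.957 MΩ

1.96 MΩ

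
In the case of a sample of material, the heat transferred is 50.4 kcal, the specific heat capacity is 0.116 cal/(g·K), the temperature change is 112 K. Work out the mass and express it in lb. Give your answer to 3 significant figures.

Rearranging: m = Q/(c·ΔT).
Q = 50.4 kcal = 2.109×10^5 J; c = 0.116 cal/(g·K) = 485.3 J/(kg·K); ΔT = 112 K.
m = 3.879 kg
3.879 kg × (1 lb / 0.4536 kg) = 8.552 lb

8.55 lb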